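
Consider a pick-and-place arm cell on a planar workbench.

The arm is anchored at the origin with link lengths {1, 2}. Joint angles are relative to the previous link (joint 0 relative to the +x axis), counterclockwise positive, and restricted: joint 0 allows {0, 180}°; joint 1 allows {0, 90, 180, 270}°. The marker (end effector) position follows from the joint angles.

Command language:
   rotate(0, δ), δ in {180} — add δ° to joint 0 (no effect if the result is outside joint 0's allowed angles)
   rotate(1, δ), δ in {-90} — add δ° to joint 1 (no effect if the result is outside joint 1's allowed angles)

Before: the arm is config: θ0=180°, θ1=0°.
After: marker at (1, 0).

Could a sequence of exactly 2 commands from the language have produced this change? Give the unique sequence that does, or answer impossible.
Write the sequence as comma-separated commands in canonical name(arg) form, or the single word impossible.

from: config: θ0=180°, θ1=0°
1. rotate(1, -90) → config: θ0=180°, θ1=270°
2. rotate(1, -90) → config: θ0=180°, θ1=180°
no rival 2-sequence matches.

rotate(1, -90), rotate(1, -90)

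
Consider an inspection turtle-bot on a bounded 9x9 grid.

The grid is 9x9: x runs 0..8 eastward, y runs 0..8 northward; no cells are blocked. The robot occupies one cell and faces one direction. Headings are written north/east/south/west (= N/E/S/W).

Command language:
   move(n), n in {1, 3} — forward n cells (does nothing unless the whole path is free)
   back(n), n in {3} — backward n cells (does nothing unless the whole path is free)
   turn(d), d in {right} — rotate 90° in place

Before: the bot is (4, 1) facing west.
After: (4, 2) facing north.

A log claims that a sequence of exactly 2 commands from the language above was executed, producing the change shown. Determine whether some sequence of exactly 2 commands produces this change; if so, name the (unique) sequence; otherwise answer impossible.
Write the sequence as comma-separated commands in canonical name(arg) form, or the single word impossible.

key: running move(1) before turn(right) would end elsewhere — order is forced
from: (4, 1) facing west
step 1 (turn(right)): (4, 1) facing north
step 2 (move(1)): (4, 2) facing north
no other 2-command option fits: unique.

turn(right), move(1)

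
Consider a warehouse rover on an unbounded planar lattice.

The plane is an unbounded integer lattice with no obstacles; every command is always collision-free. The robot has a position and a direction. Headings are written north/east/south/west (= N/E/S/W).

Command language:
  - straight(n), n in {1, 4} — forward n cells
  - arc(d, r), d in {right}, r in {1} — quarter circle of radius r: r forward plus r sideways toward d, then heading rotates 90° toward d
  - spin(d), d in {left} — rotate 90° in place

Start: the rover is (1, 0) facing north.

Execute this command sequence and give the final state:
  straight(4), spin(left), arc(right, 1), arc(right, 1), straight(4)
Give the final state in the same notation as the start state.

initial: (1, 0) facing north
1. straight(4) → (1, 4) facing north
2. spin(left) → (1, 4) facing west
3. arc(right, 1) → (0, 5) facing north
4. arc(right, 1) → (1, 6) facing east
5. straight(4) → (5, 6) facing east

(5, 6) facing east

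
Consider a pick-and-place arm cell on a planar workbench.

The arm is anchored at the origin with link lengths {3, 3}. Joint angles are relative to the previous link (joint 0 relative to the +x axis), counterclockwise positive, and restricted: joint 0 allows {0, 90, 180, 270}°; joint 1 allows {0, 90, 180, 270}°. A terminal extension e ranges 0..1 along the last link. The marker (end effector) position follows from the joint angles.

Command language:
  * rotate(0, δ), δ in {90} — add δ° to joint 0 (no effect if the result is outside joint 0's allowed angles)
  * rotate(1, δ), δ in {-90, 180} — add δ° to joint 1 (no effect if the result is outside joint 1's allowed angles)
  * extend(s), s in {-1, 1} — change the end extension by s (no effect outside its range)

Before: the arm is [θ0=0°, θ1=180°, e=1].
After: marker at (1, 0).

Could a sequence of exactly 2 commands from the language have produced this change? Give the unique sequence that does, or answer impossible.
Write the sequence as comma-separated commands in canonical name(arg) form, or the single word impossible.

start: [θ0=0°, θ1=180°, e=1]
step 1 (rotate(0, 90)): [θ0=90°, θ1=180°, e=1]
step 2 (rotate(0, 90)): [θ0=180°, θ1=180°, e=1]
all 25 alternatives checked — unique.

rotate(0, 90), rotate(0, 90)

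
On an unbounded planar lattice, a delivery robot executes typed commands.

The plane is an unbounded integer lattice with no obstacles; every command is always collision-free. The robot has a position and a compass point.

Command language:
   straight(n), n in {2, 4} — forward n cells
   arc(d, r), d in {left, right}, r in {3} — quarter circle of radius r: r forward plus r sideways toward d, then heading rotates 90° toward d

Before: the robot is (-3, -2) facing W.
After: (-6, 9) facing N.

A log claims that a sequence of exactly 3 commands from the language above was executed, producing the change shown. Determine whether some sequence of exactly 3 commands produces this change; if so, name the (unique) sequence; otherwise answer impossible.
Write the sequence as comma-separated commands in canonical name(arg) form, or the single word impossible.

key: order matters: swapping arc(right, 3) and straight(4) lands elsewhere
start: (-3, -2) facing W
step 1 (arc(right, 3)): (-6, 1) facing N
step 2 (straight(4)): (-6, 5) facing N
step 3 (straight(4)): (-6, 9) facing N
no other 3-command option fits: unique.

arc(right, 3), straight(4), straight(4)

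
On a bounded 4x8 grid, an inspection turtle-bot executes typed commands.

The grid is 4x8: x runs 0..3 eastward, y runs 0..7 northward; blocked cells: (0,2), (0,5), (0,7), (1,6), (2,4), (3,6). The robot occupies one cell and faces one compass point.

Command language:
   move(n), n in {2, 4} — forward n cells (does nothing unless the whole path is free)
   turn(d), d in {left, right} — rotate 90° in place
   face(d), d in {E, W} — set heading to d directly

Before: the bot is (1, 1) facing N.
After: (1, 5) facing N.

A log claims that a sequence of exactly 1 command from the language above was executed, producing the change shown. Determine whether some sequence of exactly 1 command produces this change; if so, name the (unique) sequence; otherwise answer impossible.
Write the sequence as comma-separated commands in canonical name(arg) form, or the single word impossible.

key: still facing N — the one step turns nothing
t0: (1, 1) facing N
[1] after move(4): (1, 5) facing N
uniquely the one of 6 1-step routes that fits.

move(4)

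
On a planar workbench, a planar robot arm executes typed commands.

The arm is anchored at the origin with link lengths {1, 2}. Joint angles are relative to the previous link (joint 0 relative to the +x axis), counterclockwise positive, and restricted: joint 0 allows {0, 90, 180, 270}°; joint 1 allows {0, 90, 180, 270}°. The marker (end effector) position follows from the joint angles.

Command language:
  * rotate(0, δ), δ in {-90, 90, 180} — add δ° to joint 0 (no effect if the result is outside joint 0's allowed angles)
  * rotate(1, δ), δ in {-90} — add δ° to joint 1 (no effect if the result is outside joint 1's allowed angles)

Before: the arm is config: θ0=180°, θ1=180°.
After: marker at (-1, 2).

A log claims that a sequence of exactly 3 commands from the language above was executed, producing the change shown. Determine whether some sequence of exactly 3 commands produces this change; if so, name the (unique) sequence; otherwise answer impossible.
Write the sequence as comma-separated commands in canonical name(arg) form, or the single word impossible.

rotate(1, -90), rotate(1, -90), rotate(1, -90)

from: config: θ0=180°, θ1=180°
1. rotate(1, -90) → config: θ0=180°, θ1=90°
2. rotate(1, -90) → config: θ0=180°, θ1=0°
3. rotate(1, -90) → config: θ0=180°, θ1=270°
no rival 3-sequence matches.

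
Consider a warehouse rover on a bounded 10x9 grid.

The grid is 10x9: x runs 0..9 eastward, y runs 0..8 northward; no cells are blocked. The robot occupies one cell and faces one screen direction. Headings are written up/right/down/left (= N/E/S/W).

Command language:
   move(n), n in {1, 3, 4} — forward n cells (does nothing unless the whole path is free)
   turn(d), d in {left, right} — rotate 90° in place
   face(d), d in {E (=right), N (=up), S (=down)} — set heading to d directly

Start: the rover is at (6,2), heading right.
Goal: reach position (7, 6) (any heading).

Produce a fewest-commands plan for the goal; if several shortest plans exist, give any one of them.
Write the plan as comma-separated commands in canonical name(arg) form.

move(1), face(N), move(4)

start: at (6,2), heading right
step 1 (move(1)): at (7,2), heading right
step 2 (face(N)): at (7,2), heading up
step 3 (move(4)): at (7,6), heading up
nothing shorter than 3 reaches the goal.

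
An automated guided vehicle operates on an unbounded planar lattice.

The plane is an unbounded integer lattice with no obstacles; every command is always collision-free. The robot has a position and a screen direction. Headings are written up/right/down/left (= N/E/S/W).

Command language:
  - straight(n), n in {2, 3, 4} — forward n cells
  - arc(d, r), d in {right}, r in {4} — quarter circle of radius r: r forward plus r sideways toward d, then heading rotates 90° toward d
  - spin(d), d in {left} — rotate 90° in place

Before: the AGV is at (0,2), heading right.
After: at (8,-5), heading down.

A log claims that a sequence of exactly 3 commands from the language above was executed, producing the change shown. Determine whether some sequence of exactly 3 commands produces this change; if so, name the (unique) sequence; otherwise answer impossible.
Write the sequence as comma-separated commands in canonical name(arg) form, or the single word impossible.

straight(4), arc(right, 4), straight(3)

key: cell and facing (now S) both changed — the 3 commands mix motion and turning
from: at (0,2), heading right
[1] after straight(4): at (4,2), heading right
[2] after arc(right, 4): at (8,-2), heading down
[3] after straight(3): at (8,-5), heading down
uniquely the one of 125 3-step routes that fits.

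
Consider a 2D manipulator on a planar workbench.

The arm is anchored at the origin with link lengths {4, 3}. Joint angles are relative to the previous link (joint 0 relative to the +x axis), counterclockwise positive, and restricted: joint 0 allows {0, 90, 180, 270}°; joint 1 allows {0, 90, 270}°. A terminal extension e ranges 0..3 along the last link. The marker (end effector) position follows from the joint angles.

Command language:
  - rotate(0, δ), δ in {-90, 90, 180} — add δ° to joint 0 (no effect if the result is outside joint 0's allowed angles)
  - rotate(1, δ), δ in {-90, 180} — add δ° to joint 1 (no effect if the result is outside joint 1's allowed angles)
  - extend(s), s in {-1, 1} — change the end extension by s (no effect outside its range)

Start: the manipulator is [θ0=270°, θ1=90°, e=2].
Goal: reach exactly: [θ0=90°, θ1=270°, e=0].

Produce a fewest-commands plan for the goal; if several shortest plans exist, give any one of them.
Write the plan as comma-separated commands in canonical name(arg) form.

begin: [θ0=270°, θ1=90°, e=2]
[1] after extend(-1): [θ0=270°, θ1=90°, e=1]
[2] after extend(-1): [θ0=270°, θ1=90°, e=0]
[3] after rotate(0, 180): [θ0=90°, θ1=90°, e=0]
[4] after rotate(1, 180): [θ0=90°, θ1=270°, e=0]
minimal: 4 command(s), checked below 4.

extend(-1), extend(-1), rotate(0, 180), rotate(1, 180)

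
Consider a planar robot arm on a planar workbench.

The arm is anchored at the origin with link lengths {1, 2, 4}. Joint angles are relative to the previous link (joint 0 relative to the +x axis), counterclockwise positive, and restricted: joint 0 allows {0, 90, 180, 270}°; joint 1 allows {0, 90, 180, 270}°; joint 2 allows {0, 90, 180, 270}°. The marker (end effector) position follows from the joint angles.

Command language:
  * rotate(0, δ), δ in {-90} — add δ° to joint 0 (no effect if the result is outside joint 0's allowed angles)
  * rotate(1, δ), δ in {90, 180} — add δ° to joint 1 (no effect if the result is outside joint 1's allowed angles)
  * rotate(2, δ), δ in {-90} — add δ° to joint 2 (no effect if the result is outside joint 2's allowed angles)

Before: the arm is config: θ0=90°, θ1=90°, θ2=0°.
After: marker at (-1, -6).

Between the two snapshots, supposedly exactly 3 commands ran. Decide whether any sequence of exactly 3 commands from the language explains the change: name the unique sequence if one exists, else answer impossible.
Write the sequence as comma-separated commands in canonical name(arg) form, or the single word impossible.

begin: config: θ0=90°, θ1=90°, θ2=0°
step 1 (rotate(0, -90)): config: θ0=0°, θ1=90°, θ2=0°
step 2 (rotate(0, -90)): config: θ0=270°, θ1=90°, θ2=0°
step 3 (rotate(0, -90)): config: θ0=180°, θ1=90°, θ2=0°
no other 3-command option fits: unique.

rotate(0, -90), rotate(0, -90), rotate(0, -90)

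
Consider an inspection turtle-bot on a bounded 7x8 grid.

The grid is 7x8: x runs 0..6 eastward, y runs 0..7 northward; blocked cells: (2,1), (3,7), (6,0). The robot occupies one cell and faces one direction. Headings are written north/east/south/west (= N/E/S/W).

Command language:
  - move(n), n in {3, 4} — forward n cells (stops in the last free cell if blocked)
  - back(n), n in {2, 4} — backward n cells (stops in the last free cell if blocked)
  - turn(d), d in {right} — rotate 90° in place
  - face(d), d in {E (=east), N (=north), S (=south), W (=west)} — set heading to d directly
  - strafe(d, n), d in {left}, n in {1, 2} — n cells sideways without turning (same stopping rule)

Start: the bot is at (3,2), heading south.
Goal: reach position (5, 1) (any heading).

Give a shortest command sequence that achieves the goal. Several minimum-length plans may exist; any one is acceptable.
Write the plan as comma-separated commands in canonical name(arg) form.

strafe(left, 2), turn(right), strafe(left, 1)

initial: at (3,2), heading south
[1] after strafe(left, 2): at (5,2), heading south
[2] after turn(right): at (5,2), heading west
[3] after strafe(left, 1): at (5,1), heading west
no 2-step plan works, so 3 is optimal.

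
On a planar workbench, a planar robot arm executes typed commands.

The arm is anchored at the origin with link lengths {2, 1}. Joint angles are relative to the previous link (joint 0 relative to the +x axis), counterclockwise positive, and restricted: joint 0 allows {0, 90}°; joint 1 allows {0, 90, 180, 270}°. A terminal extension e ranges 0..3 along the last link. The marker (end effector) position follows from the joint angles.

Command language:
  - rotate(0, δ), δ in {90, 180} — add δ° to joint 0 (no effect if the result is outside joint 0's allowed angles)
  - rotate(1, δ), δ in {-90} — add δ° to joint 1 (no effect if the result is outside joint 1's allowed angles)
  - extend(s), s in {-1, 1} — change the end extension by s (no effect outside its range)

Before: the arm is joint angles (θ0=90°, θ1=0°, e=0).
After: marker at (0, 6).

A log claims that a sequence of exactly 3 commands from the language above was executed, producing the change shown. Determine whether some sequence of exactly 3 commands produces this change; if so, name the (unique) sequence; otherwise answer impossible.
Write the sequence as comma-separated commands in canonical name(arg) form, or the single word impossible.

extend(1), extend(1), extend(1)

start: joint angles (θ0=90°, θ1=0°, e=0)
step 1 (extend(1)): joint angles (θ0=90°, θ1=0°, e=1)
step 2 (extend(1)): joint angles (θ0=90°, θ1=0°, e=2)
step 3 (extend(1)): joint angles (θ0=90°, θ1=0°, e=3)
all 125 alternatives checked — unique.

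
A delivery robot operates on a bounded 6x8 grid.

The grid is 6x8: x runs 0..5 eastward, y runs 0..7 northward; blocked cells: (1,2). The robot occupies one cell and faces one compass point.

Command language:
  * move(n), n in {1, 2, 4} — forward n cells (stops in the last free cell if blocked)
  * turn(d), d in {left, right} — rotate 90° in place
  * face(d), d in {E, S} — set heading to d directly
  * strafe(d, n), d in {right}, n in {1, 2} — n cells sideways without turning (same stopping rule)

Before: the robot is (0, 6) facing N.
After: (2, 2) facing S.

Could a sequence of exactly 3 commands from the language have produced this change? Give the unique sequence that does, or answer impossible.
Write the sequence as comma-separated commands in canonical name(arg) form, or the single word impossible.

key: position moved to (2,2) AND the heading swung to S — translation plus rotation needed
from: (0, 6) facing N
t=1 strafe(right, 2) ⇒ (2, 6) facing N
t=2 face(S) ⇒ (2, 6) facing S
t=3 move(4) ⇒ (2, 2) facing S
no rival 3-sequence matches.

strafe(right, 2), face(S), move(4)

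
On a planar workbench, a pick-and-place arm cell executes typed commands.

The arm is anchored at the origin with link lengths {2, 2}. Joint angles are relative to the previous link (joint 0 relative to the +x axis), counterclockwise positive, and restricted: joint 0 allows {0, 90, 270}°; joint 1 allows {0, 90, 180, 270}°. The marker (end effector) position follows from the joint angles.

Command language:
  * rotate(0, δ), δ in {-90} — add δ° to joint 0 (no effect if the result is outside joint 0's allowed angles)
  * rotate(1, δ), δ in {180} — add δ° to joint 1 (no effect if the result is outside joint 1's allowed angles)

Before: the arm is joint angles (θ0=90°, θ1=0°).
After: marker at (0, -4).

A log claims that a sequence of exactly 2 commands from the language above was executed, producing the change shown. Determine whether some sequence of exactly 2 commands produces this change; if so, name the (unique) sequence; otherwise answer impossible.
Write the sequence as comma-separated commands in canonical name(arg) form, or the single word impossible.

initial: joint angles (θ0=90°, θ1=0°)
step 1 (rotate(0, -90)): joint angles (θ0=0°, θ1=0°)
step 2 (rotate(0, -90)): joint angles (θ0=270°, θ1=0°)
uniquely the one of 4 2-step routes that fits.

rotate(0, -90), rotate(0, -90)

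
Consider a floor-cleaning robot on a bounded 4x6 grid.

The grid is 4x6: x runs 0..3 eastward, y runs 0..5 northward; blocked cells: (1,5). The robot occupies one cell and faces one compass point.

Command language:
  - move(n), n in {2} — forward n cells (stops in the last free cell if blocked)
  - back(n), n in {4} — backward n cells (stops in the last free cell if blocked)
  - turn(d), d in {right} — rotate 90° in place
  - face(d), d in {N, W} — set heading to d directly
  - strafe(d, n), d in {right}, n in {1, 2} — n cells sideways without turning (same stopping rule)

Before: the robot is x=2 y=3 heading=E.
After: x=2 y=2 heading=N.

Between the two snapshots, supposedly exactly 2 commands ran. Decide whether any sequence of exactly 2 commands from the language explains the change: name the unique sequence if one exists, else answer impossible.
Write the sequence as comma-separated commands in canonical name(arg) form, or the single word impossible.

strafe(right, 1), face(N)

key: cell and facing (now N) both changed — the 2 commands mix motion and turning
start: x=2 y=3 heading=E
[1] after strafe(right, 1): x=2 y=2 heading=E
[2] after face(N): x=2 y=2 heading=N
no rival 2-sequence matches.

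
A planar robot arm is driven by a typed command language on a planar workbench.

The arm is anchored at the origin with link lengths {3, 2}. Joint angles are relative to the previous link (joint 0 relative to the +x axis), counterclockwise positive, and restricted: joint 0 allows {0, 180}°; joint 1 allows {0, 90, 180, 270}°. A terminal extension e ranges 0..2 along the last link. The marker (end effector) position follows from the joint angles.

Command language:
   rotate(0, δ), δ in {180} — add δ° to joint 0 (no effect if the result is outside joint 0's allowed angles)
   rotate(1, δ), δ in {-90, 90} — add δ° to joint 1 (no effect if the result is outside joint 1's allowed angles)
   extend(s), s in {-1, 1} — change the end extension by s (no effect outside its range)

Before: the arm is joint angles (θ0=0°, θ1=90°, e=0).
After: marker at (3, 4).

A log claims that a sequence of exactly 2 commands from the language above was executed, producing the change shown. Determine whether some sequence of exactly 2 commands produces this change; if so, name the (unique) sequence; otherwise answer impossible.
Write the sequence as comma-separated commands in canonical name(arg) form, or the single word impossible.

t0: joint angles (θ0=0°, θ1=90°, e=0)
[1] after extend(1): joint angles (θ0=0°, θ1=90°, e=1)
[2] after extend(1): joint angles (θ0=0°, θ1=90°, e=2)
uniquely the one of 25 2-step routes that fits.

extend(1), extend(1)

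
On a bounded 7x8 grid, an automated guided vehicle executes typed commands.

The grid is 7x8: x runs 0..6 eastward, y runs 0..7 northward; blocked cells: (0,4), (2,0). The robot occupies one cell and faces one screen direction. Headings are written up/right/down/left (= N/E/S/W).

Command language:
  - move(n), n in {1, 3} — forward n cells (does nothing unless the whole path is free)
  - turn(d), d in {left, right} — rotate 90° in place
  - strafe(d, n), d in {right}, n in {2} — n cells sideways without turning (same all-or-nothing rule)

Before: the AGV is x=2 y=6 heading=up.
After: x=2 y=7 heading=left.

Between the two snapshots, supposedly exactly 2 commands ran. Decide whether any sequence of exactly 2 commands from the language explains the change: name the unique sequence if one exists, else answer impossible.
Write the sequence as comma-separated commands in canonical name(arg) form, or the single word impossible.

key: running turn(left) before move(1) would end elsewhere — order is forced
start: x=2 y=6 heading=up
[1] after move(1): x=2 y=7 heading=up
[2] after turn(left): x=2 y=7 heading=left
no rival 2-sequence matches.

move(1), turn(left)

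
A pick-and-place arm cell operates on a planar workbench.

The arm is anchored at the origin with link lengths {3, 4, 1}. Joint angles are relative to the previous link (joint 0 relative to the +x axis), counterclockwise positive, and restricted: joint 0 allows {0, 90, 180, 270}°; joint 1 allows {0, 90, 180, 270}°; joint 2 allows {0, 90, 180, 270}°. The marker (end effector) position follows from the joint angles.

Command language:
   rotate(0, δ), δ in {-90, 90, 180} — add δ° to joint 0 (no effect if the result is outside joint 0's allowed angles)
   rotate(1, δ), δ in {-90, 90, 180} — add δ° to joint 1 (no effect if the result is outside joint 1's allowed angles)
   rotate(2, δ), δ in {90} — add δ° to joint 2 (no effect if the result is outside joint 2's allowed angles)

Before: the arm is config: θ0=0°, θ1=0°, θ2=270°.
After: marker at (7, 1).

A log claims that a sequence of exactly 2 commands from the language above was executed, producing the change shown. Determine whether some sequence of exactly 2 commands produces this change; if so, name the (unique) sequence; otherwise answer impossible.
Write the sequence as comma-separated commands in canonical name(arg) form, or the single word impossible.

rotate(2, 90), rotate(2, 90)

initial: config: θ0=0°, θ1=0°, θ2=270°
step 1 (rotate(2, 90)): config: θ0=0°, θ1=0°, θ2=0°
step 2 (rotate(2, 90)): config: θ0=0°, θ1=0°, θ2=90°
no rival 2-sequence matches.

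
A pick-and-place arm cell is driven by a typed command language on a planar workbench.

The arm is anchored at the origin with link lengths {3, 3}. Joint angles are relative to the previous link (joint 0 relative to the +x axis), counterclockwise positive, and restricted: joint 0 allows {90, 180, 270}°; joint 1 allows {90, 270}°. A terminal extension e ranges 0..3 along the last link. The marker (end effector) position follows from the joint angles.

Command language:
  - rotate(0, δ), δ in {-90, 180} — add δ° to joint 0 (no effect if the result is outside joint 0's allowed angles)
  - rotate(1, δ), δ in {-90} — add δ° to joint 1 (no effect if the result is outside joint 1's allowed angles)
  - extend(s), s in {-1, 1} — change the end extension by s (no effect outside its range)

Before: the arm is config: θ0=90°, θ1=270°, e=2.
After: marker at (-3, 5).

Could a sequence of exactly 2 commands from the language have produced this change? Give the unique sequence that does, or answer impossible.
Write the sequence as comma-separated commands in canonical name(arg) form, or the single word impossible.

rotate(0, 180), rotate(0, -90)

key: running rotate(0, -90) before rotate(0, 180) would end elsewhere — order is forced
begin: config: θ0=90°, θ1=270°, e=2
[1] after rotate(0, 180): config: θ0=270°, θ1=270°, e=2
[2] after rotate(0, -90): config: θ0=180°, θ1=270°, e=2
uniquely the one of 25 2-step routes that fits.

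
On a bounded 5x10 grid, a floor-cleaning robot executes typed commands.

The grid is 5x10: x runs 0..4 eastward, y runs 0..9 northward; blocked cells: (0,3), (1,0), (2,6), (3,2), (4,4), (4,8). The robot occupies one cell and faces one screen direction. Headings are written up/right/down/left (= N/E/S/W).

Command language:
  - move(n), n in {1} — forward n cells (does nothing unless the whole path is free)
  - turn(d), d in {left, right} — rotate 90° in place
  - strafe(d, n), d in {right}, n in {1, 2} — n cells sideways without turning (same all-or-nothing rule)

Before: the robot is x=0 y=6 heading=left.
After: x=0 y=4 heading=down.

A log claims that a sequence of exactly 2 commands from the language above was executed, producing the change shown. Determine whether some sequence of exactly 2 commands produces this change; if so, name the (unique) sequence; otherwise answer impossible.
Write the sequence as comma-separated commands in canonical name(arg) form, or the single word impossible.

every 2-command combo misses the target.

impossible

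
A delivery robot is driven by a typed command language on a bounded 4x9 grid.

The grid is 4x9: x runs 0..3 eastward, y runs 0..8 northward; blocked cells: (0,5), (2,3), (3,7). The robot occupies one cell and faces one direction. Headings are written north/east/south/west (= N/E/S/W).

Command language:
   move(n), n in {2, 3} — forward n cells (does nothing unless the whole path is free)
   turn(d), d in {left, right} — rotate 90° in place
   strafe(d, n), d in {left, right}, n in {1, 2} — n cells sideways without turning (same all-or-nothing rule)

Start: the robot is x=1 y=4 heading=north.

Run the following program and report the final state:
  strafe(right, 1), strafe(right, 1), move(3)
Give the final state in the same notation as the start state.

x=3 y=4 heading=north

start: x=1 y=4 heading=north
[1] after strafe(right, 1): x=2 y=4 heading=north
[2] after strafe(right, 1): x=3 y=4 heading=north
[3] after move(3): x=3 y=4 heading=north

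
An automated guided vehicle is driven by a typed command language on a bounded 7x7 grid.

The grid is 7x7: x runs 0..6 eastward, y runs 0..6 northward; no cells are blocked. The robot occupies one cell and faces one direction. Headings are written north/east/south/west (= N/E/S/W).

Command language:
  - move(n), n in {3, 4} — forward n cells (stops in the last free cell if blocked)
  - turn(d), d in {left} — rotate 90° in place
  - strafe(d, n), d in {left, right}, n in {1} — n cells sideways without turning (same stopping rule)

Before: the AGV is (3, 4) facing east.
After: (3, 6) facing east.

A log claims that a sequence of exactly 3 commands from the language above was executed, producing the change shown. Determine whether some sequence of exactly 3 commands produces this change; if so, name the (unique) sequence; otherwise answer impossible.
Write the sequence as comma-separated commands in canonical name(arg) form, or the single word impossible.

key: the third strafe(left, 1) runs into the grid edge before its full distance
begin: (3, 4) facing east
[1] after strafe(left, 1): (3, 5) facing east
[2] after strafe(left, 1): (3, 6) facing east
[3] after strafe(left, 1): (3, 6) facing east
no other 3-command option fits: unique.

strafe(left, 1), strafe(left, 1), strafe(left, 1)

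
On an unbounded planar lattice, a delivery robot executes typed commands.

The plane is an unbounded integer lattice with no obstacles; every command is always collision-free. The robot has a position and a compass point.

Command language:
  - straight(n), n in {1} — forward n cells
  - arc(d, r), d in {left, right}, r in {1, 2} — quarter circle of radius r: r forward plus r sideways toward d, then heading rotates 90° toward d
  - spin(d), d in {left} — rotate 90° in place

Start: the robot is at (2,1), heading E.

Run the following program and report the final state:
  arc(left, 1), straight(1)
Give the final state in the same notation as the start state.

at (3,3), heading N

from: at (2,1), heading E
1. arc(left, 1) → at (3,2), heading N
2. straight(1) → at (3,3), heading N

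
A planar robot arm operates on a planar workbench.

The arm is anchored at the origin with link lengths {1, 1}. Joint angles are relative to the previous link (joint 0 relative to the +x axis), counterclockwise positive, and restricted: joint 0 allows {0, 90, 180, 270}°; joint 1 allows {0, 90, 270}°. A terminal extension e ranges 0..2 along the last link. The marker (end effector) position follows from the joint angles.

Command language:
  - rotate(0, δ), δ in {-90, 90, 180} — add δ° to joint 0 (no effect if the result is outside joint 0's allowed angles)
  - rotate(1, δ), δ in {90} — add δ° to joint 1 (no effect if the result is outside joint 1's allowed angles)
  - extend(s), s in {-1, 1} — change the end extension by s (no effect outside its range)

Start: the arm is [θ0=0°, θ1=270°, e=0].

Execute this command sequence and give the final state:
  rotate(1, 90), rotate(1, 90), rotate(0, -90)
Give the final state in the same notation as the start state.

begin: [θ0=0°, θ1=270°, e=0]
t=1 rotate(1, 90) ⇒ [θ0=0°, θ1=0°, e=0]
t=2 rotate(1, 90) ⇒ [θ0=0°, θ1=90°, e=0]
t=3 rotate(0, -90) ⇒ [θ0=270°, θ1=90°, e=0]

[θ0=270°, θ1=90°, e=0]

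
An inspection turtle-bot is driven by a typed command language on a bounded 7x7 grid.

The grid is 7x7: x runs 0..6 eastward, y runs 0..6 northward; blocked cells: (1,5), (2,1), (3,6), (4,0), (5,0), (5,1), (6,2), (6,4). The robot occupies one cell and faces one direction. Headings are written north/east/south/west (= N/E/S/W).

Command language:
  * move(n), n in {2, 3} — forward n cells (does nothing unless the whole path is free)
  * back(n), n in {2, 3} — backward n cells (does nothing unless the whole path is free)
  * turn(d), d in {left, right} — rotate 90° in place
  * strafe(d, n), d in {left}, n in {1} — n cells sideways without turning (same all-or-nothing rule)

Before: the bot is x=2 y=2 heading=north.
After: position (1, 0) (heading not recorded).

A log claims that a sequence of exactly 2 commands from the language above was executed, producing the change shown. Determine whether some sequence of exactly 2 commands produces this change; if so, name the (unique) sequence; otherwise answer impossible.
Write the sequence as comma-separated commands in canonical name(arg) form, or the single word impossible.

strafe(left, 1), back(2)

key: order matters: swapping strafe(left, 1) and back(2) lands elsewhere
t0: x=2 y=2 heading=north
step 1 (strafe(left, 1)): x=1 y=2 heading=north
step 2 (back(2)): x=1 y=0 heading=north
no rival 2-sequence matches.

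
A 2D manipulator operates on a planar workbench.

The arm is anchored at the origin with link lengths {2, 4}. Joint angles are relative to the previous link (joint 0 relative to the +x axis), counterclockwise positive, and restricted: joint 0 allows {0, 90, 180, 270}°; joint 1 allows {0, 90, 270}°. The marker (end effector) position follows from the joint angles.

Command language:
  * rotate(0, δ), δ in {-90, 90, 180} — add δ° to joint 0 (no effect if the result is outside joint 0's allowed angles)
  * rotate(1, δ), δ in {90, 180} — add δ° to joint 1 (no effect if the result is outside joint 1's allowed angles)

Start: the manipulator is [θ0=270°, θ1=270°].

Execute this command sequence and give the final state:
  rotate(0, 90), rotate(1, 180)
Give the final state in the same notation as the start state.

[θ0=0°, θ1=90°]

begin: [θ0=270°, θ1=270°]
1. rotate(0, 90) → [θ0=0°, θ1=270°]
2. rotate(1, 180) → [θ0=0°, θ1=90°]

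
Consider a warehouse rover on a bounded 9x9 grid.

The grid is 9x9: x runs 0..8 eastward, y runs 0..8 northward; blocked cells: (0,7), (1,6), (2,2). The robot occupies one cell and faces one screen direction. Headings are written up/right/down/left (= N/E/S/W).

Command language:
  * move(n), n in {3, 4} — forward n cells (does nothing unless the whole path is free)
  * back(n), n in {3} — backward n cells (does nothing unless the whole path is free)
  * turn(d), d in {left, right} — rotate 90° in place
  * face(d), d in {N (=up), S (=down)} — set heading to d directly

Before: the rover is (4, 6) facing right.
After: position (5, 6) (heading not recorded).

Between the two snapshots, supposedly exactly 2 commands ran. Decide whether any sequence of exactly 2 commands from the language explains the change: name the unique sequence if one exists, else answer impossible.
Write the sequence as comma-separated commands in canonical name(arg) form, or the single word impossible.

key: order matters: swapping move(4) and back(3) lands elsewhere
initial: (4, 6) facing right
t=1 move(4) ⇒ (8, 6) facing right
t=2 back(3) ⇒ (5, 6) facing right
no other 2-command option fits: unique.

move(4), back(3)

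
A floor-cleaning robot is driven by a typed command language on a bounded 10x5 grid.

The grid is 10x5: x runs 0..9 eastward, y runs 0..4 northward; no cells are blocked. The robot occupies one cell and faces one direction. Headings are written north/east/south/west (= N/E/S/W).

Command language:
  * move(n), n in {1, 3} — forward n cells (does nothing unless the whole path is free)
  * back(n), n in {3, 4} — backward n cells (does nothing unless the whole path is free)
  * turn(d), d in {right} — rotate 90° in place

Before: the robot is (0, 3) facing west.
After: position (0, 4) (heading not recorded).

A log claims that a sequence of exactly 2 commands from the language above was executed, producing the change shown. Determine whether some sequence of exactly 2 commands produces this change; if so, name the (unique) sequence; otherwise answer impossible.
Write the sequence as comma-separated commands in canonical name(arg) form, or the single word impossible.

turn(right), move(1)

key: order matters: swapping turn(right) and move(1) lands elsewhere
start: (0, 3) facing west
1. turn(right) → (0, 3) facing north
2. move(1) → (0, 4) facing north
all 25 alternatives checked — unique.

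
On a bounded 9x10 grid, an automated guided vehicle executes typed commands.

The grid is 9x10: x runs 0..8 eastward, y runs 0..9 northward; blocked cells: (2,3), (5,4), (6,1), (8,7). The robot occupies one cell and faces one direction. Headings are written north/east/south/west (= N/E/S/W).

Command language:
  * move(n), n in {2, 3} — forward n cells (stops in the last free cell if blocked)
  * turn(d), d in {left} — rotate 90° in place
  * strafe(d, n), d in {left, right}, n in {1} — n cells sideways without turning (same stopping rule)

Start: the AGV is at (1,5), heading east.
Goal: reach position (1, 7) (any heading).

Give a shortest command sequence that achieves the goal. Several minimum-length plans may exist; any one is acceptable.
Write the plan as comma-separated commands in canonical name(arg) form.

start: at (1,5), heading east
step 1 (strafe(left, 1)): at (1,6), heading east
step 2 (strafe(left, 1)): at (1,7), heading east
shorter routes all fall short; 2 is best.

strafe(left, 1), strafe(left, 1)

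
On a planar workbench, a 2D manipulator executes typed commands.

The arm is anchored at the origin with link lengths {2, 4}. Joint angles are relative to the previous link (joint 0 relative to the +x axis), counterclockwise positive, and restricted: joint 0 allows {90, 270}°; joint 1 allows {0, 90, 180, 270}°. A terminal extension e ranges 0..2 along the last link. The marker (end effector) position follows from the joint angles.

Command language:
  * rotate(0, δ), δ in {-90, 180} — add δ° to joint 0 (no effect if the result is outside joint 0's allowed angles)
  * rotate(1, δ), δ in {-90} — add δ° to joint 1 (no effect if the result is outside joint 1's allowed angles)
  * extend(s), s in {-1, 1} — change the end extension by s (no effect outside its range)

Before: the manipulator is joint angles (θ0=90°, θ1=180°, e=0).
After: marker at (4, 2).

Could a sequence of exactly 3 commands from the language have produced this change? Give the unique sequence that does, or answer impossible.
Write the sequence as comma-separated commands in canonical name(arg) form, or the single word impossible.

initial: joint angles (θ0=90°, θ1=180°, e=0)
1. rotate(1, -90) → joint angles (θ0=90°, θ1=90°, e=0)
2. rotate(1, -90) → joint angles (θ0=90°, θ1=0°, e=0)
3. rotate(1, -90) → joint angles (θ0=90°, θ1=270°, e=0)
all 125 alternatives checked — unique.

rotate(1, -90), rotate(1, -90), rotate(1, -90)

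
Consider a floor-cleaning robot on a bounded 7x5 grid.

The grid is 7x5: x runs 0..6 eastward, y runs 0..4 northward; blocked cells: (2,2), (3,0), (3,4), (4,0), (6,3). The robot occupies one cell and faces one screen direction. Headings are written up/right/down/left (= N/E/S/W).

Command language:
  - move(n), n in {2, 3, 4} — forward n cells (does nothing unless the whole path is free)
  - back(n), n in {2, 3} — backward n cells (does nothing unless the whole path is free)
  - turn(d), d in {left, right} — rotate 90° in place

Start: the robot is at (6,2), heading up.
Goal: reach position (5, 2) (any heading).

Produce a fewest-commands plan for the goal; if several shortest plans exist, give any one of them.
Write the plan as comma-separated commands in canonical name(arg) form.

turn(right), back(3), move(2)

t0: at (6,2), heading up
[1] after turn(right): at (6,2), heading right
[2] after back(3): at (3,2), heading right
[3] after move(2): at (5,2), heading right
no 2-step plan works, so 3 is optimal.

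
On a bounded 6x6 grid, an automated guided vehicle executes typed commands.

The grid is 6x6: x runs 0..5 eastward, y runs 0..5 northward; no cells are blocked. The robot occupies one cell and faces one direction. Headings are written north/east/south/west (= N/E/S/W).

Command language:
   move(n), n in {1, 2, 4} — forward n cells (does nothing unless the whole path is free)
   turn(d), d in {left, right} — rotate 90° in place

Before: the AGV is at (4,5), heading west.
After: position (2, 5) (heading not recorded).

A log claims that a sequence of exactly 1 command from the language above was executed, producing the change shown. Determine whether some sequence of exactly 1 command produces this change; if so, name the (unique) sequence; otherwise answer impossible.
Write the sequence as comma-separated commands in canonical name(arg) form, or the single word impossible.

begin: at (4,5), heading west
[1] after move(2): at (2,5), heading west
no rival 1-sequence matches.

move(2)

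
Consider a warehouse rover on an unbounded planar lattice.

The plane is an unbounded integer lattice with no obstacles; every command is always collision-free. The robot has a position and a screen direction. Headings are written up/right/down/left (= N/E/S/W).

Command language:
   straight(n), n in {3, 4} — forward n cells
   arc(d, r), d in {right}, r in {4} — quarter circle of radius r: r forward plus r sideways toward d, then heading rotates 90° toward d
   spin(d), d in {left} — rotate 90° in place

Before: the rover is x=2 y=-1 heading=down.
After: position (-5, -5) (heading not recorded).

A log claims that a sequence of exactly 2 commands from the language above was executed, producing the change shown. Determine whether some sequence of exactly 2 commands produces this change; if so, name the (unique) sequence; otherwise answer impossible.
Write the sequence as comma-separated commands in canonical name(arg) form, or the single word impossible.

arc(right, 4), straight(3)

key: running straight(3) before arc(right, 4) would end elsewhere — order is forced
initial: x=2 y=-1 heading=down
t=1 arc(right, 4) ⇒ x=-2 y=-5 heading=left
t=2 straight(3) ⇒ x=-5 y=-5 heading=left
uniquely the one of 16 2-step routes that fits.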